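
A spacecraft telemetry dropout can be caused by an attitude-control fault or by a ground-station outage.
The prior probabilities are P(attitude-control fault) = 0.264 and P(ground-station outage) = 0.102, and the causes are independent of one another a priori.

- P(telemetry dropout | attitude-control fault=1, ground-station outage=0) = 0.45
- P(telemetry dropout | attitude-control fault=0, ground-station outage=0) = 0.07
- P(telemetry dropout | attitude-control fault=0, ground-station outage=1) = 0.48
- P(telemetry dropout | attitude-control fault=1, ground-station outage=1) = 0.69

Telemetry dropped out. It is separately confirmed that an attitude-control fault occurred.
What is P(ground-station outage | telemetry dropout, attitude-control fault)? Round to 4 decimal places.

P(telemetry dropout | attitude-control fault) = 0.45×0.898 + 0.69×0.102 = 0.404100 + 0.070380 = 0.474480
Of this, 0.070380 comes from 0.69×0.102 (the ground-station outage=true cases).
Hence the posterior is 0.070380/0.474480 ≈ 0.1483.

P(ground-station outage | telemetry dropout, attitude-control fault) ≈ 0.1483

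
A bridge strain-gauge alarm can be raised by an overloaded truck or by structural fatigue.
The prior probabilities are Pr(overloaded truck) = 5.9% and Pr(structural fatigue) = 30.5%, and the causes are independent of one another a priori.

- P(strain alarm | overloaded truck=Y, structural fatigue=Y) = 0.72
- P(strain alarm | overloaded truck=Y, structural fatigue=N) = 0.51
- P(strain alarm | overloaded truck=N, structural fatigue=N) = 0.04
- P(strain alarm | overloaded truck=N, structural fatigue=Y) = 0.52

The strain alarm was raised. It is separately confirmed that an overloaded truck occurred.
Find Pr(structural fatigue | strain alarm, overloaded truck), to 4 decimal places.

Pr(structural fatigue | strain alarm, overloaded truck) ≈ 0.3825

Numerator (weight on configurations with structural fatigue): 0.72×0.305 = 0.219600
Normalizer over all consistent configurations: 0.51×0.695 + 0.72×0.305 = 0.574050
Posterior = 0.219600 / 0.574050 ≈ 0.3825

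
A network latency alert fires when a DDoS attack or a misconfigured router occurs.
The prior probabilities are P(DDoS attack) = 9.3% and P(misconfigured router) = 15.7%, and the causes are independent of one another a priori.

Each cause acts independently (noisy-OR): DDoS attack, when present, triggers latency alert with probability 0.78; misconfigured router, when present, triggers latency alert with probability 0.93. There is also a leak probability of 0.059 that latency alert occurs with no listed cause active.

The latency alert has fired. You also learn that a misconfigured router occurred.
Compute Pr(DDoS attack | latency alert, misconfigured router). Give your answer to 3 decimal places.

Pr(DDoS attack | latency alert, misconfigured router) ≈ 0.098

Under noisy-OR, P(latency alert | causes) = 1 − (1−0.059)·∏(1−qᵢ) over the active causes.
P(latency alert | misconfigured router) = 0.93413×0.907 + 0.985509×0.093 = 0.847256 + 0.091652 = 0.938908
Of this, 0.091652 comes from 0.985509×0.093 (the DDoS attack=true cases).
So P(DDoS attack | latency alert, misconfigured router) = 0.091652/0.938908 ≈ 0.098.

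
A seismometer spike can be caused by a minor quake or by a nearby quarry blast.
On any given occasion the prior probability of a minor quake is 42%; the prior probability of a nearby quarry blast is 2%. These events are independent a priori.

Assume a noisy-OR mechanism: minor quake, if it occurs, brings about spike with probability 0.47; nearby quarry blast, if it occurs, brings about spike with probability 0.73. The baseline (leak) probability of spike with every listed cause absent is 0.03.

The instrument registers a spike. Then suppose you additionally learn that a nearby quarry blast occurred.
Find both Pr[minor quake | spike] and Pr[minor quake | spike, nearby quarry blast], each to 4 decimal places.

Under noisy-OR, P(spike | causes) = 1 − (1−0.03)·∏(1−qᵢ) over the active causes.
By total probability over the 4 (minor quake, nearby quarry blast) configurations:
  P(spike) = 0.03·0.58·0.98 + 0.7381·0.58·0.02 + 0.4859·0.42·0.98 + 0.861193·0.42·0.02
        = 0.017052 + 0.008562 + 0.199996 + 0.007234 = 0.232844
The terms with minor quake present sum to 0.207230, so
  P(minor quake | spike) = 0.207230 / 0.232844 ≈ 0.8900

Now also conditioning on nearby quarry blast=true:
P(spike | nearby quarry blast) = 0.7381·0.58 + 0.861193·0.42 = 0.428098 + 0.361701 = 0.789799
Restricting to configurations with minor quake present: 0.861193·0.42 = 0.361701.
Hence the posterior is 0.361701/0.789799 ≈ 0.4580.

Pr[minor quake | spike] ≈ 0.8900; Pr[minor quake | spike, nearby quarry blast] ≈ 0.4580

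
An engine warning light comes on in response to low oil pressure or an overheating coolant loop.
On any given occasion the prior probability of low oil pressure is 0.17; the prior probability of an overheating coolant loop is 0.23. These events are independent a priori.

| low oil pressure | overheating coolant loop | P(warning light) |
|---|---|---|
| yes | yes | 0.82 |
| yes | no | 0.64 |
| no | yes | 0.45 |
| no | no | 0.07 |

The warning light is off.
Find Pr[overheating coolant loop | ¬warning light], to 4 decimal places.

Enumerate the 4 (low oil pressure, overheating coolant loop) configurations and weight by the priors:
  P(¬warning light) = 0.93·0.83·0.77 + 0.55·0.83·0.23 + 0.36·0.17·0.77 + 0.18·0.17·0.23
        = 0.594363 + 0.104995 + 0.047124 + 0.007038 = 0.753520
The terms with overheating coolant loop present sum to 0.112033, so
  P(overheating coolant loop | ¬warning light) = 0.112033 / 0.753520 ≈ 0.1487

Pr[overheating coolant loop | ¬warning light] ≈ 0.1487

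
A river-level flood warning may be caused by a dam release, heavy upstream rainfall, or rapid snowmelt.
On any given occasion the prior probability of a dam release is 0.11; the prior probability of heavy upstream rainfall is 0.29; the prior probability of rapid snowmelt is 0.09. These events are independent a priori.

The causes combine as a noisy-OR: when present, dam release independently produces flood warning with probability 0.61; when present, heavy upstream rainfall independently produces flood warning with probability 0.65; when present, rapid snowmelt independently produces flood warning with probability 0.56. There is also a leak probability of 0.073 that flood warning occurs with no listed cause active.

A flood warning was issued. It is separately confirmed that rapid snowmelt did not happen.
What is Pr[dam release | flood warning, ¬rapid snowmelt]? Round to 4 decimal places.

Under noisy-OR, P(flood warning | causes) = 1 − (1−0.073)·∏(1−qᵢ) over the active causes.
P(flood warning | ¬rapid snowmelt) = 0.073×0.89×0.71 + 0.67555×0.89×0.29 + 0.63847×0.11×0.71 + 0.873464×0.11×0.29 = 0.046129 + 0.174359 + 0.049865 + 0.027864 = 0.298217
Of this, 0.077729 comes from 0.049865 + 0.027864 (the dam release=true cases).
P(dam release | flood warning, ¬rapid snowmelt) = 0.077729 / 0.298217 ≈ 0.2606

Pr[dam release | flood warning, ¬rapid snowmelt] ≈ 0.2606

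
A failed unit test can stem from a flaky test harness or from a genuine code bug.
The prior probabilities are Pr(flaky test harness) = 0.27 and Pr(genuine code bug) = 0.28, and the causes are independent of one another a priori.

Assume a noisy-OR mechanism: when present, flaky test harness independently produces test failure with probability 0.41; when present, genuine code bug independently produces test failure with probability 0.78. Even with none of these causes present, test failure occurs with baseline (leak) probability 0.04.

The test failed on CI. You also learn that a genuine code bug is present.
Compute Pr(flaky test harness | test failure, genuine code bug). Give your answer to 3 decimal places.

Pr(flaky test harness | test failure, genuine code bug) ≈ 0.291

Under noisy-OR, P(test failure | causes) = 1 − (1−0.04)·∏(1−qᵢ) over the active causes.
P(test failure | genuine code bug) = 0.7888×0.73 + 0.875392×0.27 = 0.575824 + 0.236356 = 0.812180
Restricting to configurations with flaky test harness present: 0.875392×0.27 = 0.236356.
P(flaky test harness | test failure, genuine code bug) = 0.236356 / 0.812180 ≈ 0.291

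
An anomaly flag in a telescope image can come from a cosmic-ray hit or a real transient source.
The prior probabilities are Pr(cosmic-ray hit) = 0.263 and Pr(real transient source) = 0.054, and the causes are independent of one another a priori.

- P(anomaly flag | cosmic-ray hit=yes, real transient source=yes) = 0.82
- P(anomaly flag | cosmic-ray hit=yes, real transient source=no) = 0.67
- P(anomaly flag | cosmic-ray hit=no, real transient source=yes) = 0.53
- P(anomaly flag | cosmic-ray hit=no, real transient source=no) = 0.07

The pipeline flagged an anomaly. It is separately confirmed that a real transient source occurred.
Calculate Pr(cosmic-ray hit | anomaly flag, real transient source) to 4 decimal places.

Pr(cosmic-ray hit | anomaly flag, real transient source) ≈ 0.3557

For the numerator, keep only cosmic-ray hit=true terms: 0.82·0.263 = 0.215660
Denominator P(anomaly flag | real transient source): 0.53·0.737 + 0.82·0.263 = 0.606270
P(cosmic-ray hit | anomaly flag, real transient source) = 0.215660/0.606270 ≈ 0.3557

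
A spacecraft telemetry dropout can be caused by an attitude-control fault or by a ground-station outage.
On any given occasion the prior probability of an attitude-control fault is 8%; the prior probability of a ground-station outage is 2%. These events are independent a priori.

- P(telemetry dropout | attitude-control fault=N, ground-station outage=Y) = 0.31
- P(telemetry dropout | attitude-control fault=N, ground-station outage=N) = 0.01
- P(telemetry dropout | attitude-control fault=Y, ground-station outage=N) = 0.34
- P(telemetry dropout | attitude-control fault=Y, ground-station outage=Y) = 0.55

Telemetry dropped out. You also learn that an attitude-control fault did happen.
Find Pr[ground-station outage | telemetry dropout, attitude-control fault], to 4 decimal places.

For the numerator, keep only ground-station outage=true terms: 0.55*0.02 = 0.011000
Normalizer over all consistent configurations: 0.34*0.98 + 0.55*0.02 = 0.344200
P(ground-station outage | telemetry dropout, attitude-control fault) = 0.011000/0.344200 ≈ 0.0320

Pr[ground-station outage | telemetry dropout, attitude-control fault] ≈ 0.0320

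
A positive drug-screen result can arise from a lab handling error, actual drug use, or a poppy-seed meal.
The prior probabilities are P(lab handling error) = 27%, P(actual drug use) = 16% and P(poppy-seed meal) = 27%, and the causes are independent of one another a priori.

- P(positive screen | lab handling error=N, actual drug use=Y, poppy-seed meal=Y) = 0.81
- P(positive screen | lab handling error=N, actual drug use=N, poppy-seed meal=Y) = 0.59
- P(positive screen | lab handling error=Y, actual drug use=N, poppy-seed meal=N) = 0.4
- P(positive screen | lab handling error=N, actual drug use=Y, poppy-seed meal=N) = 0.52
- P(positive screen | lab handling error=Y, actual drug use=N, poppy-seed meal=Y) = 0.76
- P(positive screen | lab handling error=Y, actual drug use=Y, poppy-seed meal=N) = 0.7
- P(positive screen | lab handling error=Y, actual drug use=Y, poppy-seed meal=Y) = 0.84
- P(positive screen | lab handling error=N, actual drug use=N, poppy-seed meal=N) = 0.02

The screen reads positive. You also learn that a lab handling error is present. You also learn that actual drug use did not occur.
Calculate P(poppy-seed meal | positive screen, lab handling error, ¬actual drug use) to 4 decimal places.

P(positive screen | lab handling error, ¬actual drug use) = 0.4·0.73 + 0.76·0.27 = 0.292000 + 0.205200 = 0.497200
Restricting to configurations with poppy-seed meal present: 0.76·0.27 = 0.205200.
So P(poppy-seed meal | positive screen, lab handling error, ¬actual drug use) = 0.205200/0.497200 ≈ 0.4127.

P(poppy-seed meal | positive screen, lab handling error, ¬actual drug use) ≈ 0.4127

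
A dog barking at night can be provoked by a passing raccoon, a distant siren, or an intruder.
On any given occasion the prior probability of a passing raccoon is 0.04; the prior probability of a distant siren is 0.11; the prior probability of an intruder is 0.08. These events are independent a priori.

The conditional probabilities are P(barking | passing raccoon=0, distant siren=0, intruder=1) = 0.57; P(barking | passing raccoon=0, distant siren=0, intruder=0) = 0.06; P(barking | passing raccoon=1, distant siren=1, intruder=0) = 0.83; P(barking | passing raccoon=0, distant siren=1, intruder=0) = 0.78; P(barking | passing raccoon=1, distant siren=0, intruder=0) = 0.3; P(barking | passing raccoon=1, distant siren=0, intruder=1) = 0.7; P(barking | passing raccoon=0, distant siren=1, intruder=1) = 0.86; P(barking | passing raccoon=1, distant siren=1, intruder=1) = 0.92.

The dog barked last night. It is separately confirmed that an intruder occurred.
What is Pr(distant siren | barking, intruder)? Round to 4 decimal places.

Pr(distant siren | barking, intruder) ≈ 0.1563

P(barking | intruder) = 0.57*0.96*0.89 + 0.86*0.96*0.11 + 0.7*0.04*0.89 + 0.92*0.04*0.11 = 0.487008 + 0.090816 + 0.024920 + 0.004048 = 0.606792
Of this, 0.094864 comes from 0.090816 + 0.004048 (the distant siren=true cases).
Hence the posterior is 0.094864/0.606792 ≈ 0.1563.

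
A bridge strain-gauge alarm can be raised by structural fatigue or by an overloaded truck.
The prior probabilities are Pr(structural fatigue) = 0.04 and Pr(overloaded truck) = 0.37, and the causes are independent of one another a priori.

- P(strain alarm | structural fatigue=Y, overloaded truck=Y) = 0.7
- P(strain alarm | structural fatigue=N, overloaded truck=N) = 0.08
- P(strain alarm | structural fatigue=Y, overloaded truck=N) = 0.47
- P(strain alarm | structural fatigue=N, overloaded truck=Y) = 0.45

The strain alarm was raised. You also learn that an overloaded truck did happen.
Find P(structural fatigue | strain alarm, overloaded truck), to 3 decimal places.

P(structural fatigue | strain alarm, overloaded truck) ≈ 0.061

Enumerate both values of structural fatigue and weight by the priors:
  P(strain alarm | overloaded truck) = 0.45·0.96 + 0.7·0.04
        = 0.432000 + 0.028000 = 0.460000
Configurations with structural fatigue contribute 0.028000, so
  P(structural fatigue | strain alarm, overloaded truck) = 0.028000 / 0.460000 ≈ 0.061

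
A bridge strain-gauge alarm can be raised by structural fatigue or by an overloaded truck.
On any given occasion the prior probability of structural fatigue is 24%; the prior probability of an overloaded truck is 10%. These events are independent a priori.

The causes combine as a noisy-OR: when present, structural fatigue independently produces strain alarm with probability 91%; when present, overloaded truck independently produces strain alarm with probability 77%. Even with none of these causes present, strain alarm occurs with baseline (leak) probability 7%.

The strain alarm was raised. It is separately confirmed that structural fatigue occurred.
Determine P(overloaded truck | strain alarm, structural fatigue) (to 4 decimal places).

P(overloaded truck | strain alarm, structural fatigue) ≈ 0.1063

Under noisy-OR, P(strain alarm | causes) = 1 − (1−0.07)·∏(1−qᵢ) over the active causes.
For the numerator, keep only overloaded truck=true terms: 0.980749·0.1 = 0.098075
The normalizing constant is 0.9163·0.9 + 0.980749·0.1 = 0.922745
P(overloaded truck | strain alarm, structural fatigue) = 0.098075/0.922745 ≈ 0.1063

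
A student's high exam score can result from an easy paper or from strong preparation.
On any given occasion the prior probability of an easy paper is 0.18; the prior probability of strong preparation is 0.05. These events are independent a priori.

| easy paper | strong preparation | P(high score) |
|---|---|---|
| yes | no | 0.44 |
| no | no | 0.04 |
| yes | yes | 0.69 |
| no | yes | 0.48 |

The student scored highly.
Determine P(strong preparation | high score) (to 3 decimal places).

P(strong preparation | high score) ≈ 0.196

Enumerate the 4 (easy paper, strong preparation) configurations and weight by the priors:
  P(high score) = 0.04×0.82×0.95 + 0.48×0.82×0.05 + 0.44×0.18×0.95 + 0.69×0.18×0.05
        = 0.031160 + 0.019680 + 0.075240 + 0.006210 = 0.132290
Configurations with strong preparation contribute 0.025890, so
  P(strong preparation | high score) = 0.025890 / 0.132290 ≈ 0.196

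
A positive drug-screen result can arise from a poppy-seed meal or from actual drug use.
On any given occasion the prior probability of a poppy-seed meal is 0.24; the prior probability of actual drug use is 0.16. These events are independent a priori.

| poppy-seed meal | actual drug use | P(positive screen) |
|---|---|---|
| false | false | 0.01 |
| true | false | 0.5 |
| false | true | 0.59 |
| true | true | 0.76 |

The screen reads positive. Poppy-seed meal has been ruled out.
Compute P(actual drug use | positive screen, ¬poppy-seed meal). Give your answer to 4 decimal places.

Enumerate both values of actual drug use and weight by the priors:
  P(positive screen | ¬poppy-seed meal) = 0.01*0.84 + 0.59*0.16
        = 0.008400 + 0.094400 = 0.102800
Keeping only the actual drug use-present terms gives 0.094400, so
  P(actual drug use | positive screen, ¬poppy-seed meal) = 0.094400 / 0.102800 ≈ 0.9183

P(actual drug use | positive screen, ¬poppy-seed meal) ≈ 0.9183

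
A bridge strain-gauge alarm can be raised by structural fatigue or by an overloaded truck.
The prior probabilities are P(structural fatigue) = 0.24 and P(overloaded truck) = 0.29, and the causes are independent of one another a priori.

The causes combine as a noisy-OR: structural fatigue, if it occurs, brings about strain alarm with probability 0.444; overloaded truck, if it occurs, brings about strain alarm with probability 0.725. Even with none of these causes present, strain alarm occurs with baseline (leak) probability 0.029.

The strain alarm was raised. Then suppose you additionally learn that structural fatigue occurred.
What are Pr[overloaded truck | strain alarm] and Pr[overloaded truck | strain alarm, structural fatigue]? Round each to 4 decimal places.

Pr[overloaded truck | strain alarm] ≈ 0.7013; Pr[overloaded truck | strain alarm, structural fatigue] ≈ 0.4305

Under noisy-OR, P(strain alarm | causes) = 1 − (1−0.029)·∏(1−qᵢ) over the active causes.
By total probability over the 4 (structural fatigue, overloaded truck) configurations:
  P(strain alarm) = 0.029·0.76·0.71 + 0.732975·0.76·0.29 + 0.460124·0.24·0.71 + 0.851534·0.24·0.29
        = 0.015648 + 0.161548 + 0.078405 + 0.059267 = 0.314868
Keeping only the overloaded truck-present terms gives 0.220815, so
  P(overloaded truck | strain alarm) = 0.220815 / 0.314868 ≈ 0.7013

With the extra evidence:
P(strain alarm | structural fatigue) = 0.460124*0.71 + 0.851534*0.29 = 0.326688 + 0.246945 = 0.573633
Restricting to configurations with overloaded truck present: 0.851534*0.29 = 0.246945.
P(overloaded truck | strain alarm, structural fatigue) = 0.246945 / 0.573633 ≈ 0.4305
— structural fatigue explains away the evidence for overloaded truck.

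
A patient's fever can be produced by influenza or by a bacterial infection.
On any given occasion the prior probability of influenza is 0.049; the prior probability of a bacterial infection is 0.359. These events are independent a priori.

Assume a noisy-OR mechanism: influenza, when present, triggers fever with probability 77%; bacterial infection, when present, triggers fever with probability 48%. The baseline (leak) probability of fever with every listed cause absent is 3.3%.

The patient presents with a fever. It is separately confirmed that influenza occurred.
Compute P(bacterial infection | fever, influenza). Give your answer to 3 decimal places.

P(bacterial infection | fever, influenza) ≈ 0.389

Under noisy-OR, P(fever | causes) = 1 − (1−0.033)·∏(1−qᵢ) over the active causes.
P(fever | influenza) = 0.77759·0.641 + 0.884347·0.359 = 0.498435 + 0.317481 = 0.815916
Restricting to configurations with bacterial infection present: 0.884347·0.359 = 0.317481.
P(bacterial infection | fever, influenza) = 0.317481 / 0.815916 ≈ 0.389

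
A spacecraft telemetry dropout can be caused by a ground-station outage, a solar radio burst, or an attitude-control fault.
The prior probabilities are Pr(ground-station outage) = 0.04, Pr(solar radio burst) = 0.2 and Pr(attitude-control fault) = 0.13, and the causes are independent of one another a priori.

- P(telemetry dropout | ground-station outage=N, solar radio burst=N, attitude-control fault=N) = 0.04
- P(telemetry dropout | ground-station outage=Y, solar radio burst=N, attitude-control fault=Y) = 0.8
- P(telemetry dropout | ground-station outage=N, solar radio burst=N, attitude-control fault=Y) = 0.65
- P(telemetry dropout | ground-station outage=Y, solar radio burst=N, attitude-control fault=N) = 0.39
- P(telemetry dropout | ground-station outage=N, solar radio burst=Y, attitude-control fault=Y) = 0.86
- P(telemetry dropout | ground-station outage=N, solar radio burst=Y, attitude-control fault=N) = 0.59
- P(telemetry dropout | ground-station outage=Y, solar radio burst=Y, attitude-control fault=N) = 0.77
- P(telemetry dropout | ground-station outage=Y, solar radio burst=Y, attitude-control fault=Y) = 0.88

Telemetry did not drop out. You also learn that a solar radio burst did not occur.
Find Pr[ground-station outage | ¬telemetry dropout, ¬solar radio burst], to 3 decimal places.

Pr[ground-station outage | ¬telemetry dropout, ¬solar radio burst] ≈ 0.026

Weight on ground-station outage=true, given the evidence: 0.021228 + 0.001040 = 0.022268
Normalizer over all consistent configurations: 0.96×0.96×0.87 + 0.35×0.96×0.13 + 0.61×0.04×0.87 + 0.2×0.04×0.13 = 0.867740
Posterior = 0.022268 / 0.867740 ≈ 0.026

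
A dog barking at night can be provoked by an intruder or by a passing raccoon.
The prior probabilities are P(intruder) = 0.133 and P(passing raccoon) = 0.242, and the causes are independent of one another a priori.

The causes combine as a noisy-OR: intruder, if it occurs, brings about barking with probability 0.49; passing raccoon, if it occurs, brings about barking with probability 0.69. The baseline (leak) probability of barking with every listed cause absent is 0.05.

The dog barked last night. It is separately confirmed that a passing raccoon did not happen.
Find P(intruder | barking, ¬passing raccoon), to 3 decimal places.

Under noisy-OR, P(barking | causes) = 1 − (1−0.05)·∏(1−qᵢ) over the active causes.
For the numerator, keep only intruder=true terms: 0.5155·0.133 = 0.068561
Normalizer over all consistent configurations: 0.05·0.867 + 0.5155·0.133 = 0.111911
Posterior = 0.068561 / 0.111911 ≈ 0.613

P(intruder | barking, ¬passing raccoon) ≈ 0.613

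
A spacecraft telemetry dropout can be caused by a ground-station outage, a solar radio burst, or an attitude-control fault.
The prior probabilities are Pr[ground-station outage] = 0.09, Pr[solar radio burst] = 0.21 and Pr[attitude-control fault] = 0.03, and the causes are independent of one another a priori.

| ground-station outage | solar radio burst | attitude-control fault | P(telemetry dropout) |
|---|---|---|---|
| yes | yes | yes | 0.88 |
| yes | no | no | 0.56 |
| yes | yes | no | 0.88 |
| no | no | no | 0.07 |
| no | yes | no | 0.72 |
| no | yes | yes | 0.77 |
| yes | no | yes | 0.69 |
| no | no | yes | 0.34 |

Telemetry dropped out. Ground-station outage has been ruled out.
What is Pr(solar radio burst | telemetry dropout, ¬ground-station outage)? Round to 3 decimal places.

Pr(solar radio burst | telemetry dropout, ¬ground-station outage) ≈ 0.711

For the numerator, keep only solar radio burst=true terms: 0.146664 + 0.004851 = 0.151515
The normalizing constant is 0.07*0.79*0.97 + 0.34*0.79*0.03 + 0.72*0.21*0.97 + 0.77*0.21*0.03 = 0.213214
P(solar radio burst | telemetry dropout, ¬ground-station outage) = 0.151515/0.213214 ≈ 0.711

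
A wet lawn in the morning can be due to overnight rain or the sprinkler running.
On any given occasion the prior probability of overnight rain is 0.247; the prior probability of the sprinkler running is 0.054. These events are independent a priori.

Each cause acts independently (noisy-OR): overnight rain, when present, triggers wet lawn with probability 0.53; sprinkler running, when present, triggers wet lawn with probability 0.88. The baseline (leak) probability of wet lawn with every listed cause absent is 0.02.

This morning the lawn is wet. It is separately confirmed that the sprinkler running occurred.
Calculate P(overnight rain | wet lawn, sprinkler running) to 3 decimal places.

P(overnight rain | wet lawn, sprinkler running) ≈ 0.260

Under noisy-OR, P(wet lawn | causes) = 1 − (1−0.02)·∏(1−qᵢ) over the active causes.
Enumerate both values of overnight rain and weight by the priors:
  P(wet lawn | sprinkler running) = 0.8824·0.753 + 0.944728·0.247
        = 0.664447 + 0.233348 = 0.897795
Configurations with overnight rain contribute 0.233348, so
  P(overnight rain | wet lawn, sprinkler running) = 0.233348 / 0.897795 ≈ 0.260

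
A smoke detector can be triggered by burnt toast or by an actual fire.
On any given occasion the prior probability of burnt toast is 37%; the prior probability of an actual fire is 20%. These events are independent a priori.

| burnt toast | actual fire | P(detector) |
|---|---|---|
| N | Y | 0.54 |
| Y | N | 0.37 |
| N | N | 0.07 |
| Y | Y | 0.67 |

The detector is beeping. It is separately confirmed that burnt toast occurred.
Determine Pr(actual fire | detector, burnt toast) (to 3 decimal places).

Pr(actual fire | detector, burnt toast) ≈ 0.312

Enumerate both values of actual fire and weight by the priors:
  P(detector | burnt toast) = 0.37×0.8 + 0.67×0.2
        = 0.296000 + 0.134000 = 0.430000
Keeping only the actual fire-present terms gives 0.134000, so
  P(actual fire | detector, burnt toast) = 0.134000 / 0.430000 ≈ 0.312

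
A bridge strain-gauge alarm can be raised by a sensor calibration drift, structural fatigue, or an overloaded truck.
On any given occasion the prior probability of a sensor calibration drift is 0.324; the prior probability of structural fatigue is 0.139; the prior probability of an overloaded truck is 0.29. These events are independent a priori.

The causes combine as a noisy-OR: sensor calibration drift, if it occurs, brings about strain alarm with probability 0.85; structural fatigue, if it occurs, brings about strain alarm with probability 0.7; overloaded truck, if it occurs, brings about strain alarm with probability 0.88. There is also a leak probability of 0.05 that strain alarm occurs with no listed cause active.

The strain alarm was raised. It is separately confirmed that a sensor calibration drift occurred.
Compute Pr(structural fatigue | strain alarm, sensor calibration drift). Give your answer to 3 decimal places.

Under noisy-OR, P(strain alarm | causes) = 1 − (1−0.05)·∏(1−qᵢ) over the active causes.
Enumerate the 4 (structural fatigue, overloaded truck) configurations and weight by the priors:
  P(strain alarm | sensor calibration drift) = 0.8575*0.861*0.71 + 0.9829*0.861*0.29 + 0.95725*0.139*0.71 + 0.99487*0.139*0.29
        = 0.524198 + 0.245420 + 0.094471 + 0.040103 = 0.904192
The terms with structural fatigue present sum to 0.134574, so
  P(structural fatigue | strain alarm, sensor calibration drift) = 0.134574 / 0.904192 ≈ 0.149

Pr(structural fatigue | strain alarm, sensor calibration drift) ≈ 0.149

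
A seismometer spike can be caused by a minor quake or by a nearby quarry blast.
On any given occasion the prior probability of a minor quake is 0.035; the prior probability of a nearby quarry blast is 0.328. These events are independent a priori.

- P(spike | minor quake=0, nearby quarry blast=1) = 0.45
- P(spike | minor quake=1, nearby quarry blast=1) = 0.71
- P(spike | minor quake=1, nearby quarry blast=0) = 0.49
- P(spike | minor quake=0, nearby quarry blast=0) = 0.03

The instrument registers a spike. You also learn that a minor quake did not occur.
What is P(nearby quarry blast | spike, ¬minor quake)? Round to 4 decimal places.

Numerator (weight on configurations with nearby quarry blast): 0.45*0.328 = 0.147600
The normalizing constant is 0.03*0.672 + 0.45*0.328 = 0.167760
P(nearby quarry blast | spike, ¬minor quake) = 0.147600/0.167760 ≈ 0.8798

P(nearby quarry blast | spike, ¬minor quake) ≈ 0.8798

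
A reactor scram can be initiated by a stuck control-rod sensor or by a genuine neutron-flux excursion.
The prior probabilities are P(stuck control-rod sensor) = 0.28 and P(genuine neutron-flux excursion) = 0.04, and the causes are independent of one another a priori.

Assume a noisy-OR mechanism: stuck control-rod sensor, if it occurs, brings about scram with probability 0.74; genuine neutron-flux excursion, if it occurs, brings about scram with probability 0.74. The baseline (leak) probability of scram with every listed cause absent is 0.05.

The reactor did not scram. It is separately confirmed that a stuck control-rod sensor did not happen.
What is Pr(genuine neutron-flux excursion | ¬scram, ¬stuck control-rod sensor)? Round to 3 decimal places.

Under noisy-OR, P(scram | causes) = 1 − (1−0.05)·∏(1−qᵢ) over the active causes.
Enumerate both values of genuine neutron-flux excursion and weight by the priors:
  P(¬scram | ¬stuck control-rod sensor) = 0.95*0.96 + 0.247*0.04
        = 0.912000 + 0.009880 = 0.921880
Configurations with genuine neutron-flux excursion contribute 0.009880, so
  P(genuine neutron-flux excursion | ¬scram, ¬stuck control-rod sensor) = 0.009880 / 0.921880 ≈ 0.011

Pr(genuine neutron-flux excursion | ¬scram, ¬stuck control-rod sensor) ≈ 0.011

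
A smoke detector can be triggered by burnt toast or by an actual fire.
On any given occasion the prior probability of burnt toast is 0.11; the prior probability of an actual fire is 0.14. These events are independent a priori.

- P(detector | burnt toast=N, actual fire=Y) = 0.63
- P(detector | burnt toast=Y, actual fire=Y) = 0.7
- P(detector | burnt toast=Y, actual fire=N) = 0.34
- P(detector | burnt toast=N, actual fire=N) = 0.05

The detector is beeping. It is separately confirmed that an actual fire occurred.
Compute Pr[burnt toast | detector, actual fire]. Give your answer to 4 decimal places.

Pr[burnt toast | detector, actual fire] ≈ 0.1207

For the numerator, keep only burnt toast=true terms: 0.7·0.11 = 0.077000
Normalizer over all consistent configurations: 0.63·0.89 + 0.7·0.11 = 0.637700
Posterior = 0.077000 / 0.637700 ≈ 0.1207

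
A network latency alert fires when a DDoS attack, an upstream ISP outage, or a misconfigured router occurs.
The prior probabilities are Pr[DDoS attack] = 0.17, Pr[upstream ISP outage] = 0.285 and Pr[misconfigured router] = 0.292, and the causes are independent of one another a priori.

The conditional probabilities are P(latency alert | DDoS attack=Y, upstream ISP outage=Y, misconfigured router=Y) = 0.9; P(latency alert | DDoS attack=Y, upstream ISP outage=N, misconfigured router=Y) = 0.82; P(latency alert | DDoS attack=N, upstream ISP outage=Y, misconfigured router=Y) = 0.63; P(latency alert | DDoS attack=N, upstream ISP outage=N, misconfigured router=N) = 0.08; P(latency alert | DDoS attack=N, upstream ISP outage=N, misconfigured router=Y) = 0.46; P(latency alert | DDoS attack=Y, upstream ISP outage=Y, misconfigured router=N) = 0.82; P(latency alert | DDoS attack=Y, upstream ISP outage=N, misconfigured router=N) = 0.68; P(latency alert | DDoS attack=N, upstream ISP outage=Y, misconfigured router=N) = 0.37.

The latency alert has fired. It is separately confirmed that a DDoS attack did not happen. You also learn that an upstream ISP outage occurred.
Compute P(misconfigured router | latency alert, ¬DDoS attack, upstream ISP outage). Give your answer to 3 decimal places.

Weight on misconfigured router=true, given the evidence: 0.63×0.292 = 0.183960
Denominator P(latency alert | ¬DDoS attack, upstream ISP outage): 0.37×0.708 + 0.63×0.292 = 0.445920
Posterior = 0.183960 / 0.445920 ≈ 0.413

P(misconfigured router | latency alert, ¬DDoS attack, upstream ISP outage) ≈ 0.413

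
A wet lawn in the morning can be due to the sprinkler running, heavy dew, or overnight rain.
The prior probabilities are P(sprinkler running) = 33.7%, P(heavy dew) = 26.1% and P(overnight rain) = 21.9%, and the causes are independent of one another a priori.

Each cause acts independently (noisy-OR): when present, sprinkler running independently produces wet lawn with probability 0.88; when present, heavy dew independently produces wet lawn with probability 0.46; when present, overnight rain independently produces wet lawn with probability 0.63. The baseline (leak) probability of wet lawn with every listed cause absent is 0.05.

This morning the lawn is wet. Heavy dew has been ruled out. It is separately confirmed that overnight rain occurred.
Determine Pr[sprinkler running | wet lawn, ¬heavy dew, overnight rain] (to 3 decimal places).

Pr[sprinkler running | wet lawn, ¬heavy dew, overnight rain] ≈ 0.429

Under noisy-OR, P(wet lawn | causes) = 1 − (1−0.05)·∏(1−qᵢ) over the active causes.
Numerator (weight on configurations with sprinkler running): 0.95782×0.337 = 0.322785
Denominator P(wet lawn | ¬heavy dew, overnight rain): 0.6485×0.663 + 0.95782×0.337 = 0.752740
Posterior = 0.322785 / 0.752740 ≈ 0.429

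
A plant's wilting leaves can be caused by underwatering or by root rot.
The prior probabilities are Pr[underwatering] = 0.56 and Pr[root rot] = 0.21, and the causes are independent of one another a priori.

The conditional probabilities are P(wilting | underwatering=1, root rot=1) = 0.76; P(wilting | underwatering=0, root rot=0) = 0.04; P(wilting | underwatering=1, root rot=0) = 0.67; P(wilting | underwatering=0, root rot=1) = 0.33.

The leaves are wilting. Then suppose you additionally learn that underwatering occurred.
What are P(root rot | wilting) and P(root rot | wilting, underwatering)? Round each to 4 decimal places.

Numerator (weight on configurations with root rot): 0.030492 + 0.089376 = 0.119868
Normalizer over all consistent configurations: 0.04×0.44×0.79 + 0.33×0.44×0.21 + 0.67×0.56×0.79 + 0.76×0.56×0.21 = 0.430180
P(root rot | wilting) = 0.119868/0.430180 ≈ 0.2786

Now also conditioning on underwatering=true:
By total probability over both values of root rot:
  P(wilting | underwatering) = 0.67·0.79 + 0.76·0.21
        = 0.529300 + 0.159600 = 0.688900
Keeping only the root rot-present terms gives 0.159600, so
  P(root rot | wilting, underwatering) = 0.159600 / 0.688900 ≈ 0.2317

P(root rot | wilting) ≈ 0.2786; P(root rot | wilting, underwatering) ≈ 0.2317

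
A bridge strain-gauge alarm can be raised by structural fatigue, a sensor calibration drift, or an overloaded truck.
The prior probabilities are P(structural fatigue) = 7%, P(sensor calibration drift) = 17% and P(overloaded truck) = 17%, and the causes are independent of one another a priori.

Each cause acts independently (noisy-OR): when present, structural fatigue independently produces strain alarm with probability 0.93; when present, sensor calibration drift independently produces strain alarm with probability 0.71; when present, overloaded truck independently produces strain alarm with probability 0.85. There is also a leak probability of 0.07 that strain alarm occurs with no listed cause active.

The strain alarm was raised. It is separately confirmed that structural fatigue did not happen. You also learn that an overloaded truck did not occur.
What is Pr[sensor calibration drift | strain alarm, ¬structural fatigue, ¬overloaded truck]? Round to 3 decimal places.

Pr[sensor calibration drift | strain alarm, ¬structural fatigue, ¬overloaded truck] ≈ 0.681

Under noisy-OR, P(strain alarm | causes) = 1 − (1−0.07)·∏(1−qᵢ) over the active causes.
Enumerate both values of sensor calibration drift and weight by the priors:
  P(strain alarm | ¬structural fatigue, ¬overloaded truck) = 0.07·0.83 + 0.7303·0.17
        = 0.058100 + 0.124151 = 0.182251
The terms with sensor calibration drift present sum to 0.124151, so
  P(sensor calibration drift | strain alarm, ¬structural fatigue, ¬overloaded truck) = 0.124151 / 0.182251 ≈ 0.681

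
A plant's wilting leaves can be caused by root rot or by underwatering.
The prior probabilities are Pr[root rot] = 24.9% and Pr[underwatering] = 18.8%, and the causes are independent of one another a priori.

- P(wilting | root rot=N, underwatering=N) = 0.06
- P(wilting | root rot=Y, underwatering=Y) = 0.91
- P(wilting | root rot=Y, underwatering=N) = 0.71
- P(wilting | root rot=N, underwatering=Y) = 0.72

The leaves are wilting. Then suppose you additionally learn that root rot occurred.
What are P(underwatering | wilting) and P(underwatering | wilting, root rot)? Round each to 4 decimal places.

P(underwatering | wilting) ≈ 0.4447; P(underwatering | wilting, root rot) ≈ 0.2288

Enumerate the 4 (root rot, underwatering) configurations and weight by the priors:
  P(wilting) = 0.06×0.751×0.812 + 0.72×0.751×0.188 + 0.71×0.249×0.812 + 0.91×0.249×0.188
        = 0.036589 + 0.101655 + 0.143553 + 0.042599 = 0.324396
Keeping only the underwatering-present terms gives 0.144254, so
  P(underwatering | wilting) = 0.144254 / 0.324396 ≈ 0.4447

Now condition on the additional information:
P(wilting | root rot) = 0.71*0.812 + 0.91*0.188 = 0.576520 + 0.171080 = 0.747600
The underwatering-present share is 0.91*0.188 = 0.171080.
Hence the posterior is 0.171080/0.747600 ≈ 0.2288.
This is intercausal reasoning (explaining away): once root rot accounts for the wilting, underwatering becomes less likely.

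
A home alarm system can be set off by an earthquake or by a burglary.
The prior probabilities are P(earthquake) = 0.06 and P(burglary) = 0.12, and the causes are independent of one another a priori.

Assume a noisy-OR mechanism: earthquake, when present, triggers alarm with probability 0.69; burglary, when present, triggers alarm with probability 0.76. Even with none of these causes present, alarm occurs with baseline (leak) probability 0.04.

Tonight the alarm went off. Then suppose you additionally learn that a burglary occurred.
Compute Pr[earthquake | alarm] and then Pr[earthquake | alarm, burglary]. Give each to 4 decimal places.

Pr[earthquake | alarm] ≈ 0.2674; Pr[earthquake | alarm, burglary] ≈ 0.0715

Under noisy-OR, P(alarm | causes) = 1 − (1−0.04)·∏(1−qᵢ) over the active causes.
For the numerator, keep only earthquake=true terms: 0.037087 + 0.006686 = 0.043773
The normalizing constant is 0.04·0.94·0.88 + 0.7696·0.94·0.12 + 0.7024·0.06·0.88 + 0.928576·0.06·0.12 = 0.163672
P(earthquake | alarm) = 0.043773/0.163672 ≈ 0.2674

Now also conditioning on burglary=true:
P(alarm | burglary) = 0.7696*0.94 + 0.928576*0.06 = 0.723424 + 0.055715 = 0.779139
The earthquake-present share is 0.928576*0.06 = 0.055715.
P(earthquake | alarm, burglary) = 0.055715 / 0.779139 ≈ 0.0715
This is intercausal reasoning (explaining away): once burglary accounts for the alarm, earthquake becomes less likely.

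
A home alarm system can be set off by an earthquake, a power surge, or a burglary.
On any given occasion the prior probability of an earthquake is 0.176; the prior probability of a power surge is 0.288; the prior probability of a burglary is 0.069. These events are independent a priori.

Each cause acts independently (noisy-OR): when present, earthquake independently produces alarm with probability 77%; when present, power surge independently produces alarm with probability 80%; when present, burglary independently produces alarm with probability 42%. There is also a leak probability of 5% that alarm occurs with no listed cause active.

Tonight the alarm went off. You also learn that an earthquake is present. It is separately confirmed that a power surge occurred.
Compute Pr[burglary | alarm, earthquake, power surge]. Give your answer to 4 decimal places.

Pr[burglary | alarm, earthquake, power surge] ≈ 0.0702

Under noisy-OR, P(alarm | causes) = 1 − (1−0.05)·∏(1−qᵢ) over the active causes.
For the numerator, keep only burglary=true terms: 0.974654×0.069 = 0.067251
Denominator P(alarm | earthquake, power surge): 0.9563×0.931 + 0.974654×0.069 = 0.957566
P(burglary | alarm, earthquake, power surge) = 0.067251/0.957566 ≈ 0.0702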